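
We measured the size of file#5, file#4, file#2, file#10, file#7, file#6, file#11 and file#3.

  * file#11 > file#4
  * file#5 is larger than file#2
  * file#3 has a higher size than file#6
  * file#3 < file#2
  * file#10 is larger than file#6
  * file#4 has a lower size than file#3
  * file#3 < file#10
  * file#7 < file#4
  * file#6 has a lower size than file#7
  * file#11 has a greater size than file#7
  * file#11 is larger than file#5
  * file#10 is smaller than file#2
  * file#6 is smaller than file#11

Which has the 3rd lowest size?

file#4

The consecutive relations fix a unique order: file#6 < file#7 < file#4 < file#3 < file#10 < file#2 < file#5 < file#11.
The 3rd smallest is file#4.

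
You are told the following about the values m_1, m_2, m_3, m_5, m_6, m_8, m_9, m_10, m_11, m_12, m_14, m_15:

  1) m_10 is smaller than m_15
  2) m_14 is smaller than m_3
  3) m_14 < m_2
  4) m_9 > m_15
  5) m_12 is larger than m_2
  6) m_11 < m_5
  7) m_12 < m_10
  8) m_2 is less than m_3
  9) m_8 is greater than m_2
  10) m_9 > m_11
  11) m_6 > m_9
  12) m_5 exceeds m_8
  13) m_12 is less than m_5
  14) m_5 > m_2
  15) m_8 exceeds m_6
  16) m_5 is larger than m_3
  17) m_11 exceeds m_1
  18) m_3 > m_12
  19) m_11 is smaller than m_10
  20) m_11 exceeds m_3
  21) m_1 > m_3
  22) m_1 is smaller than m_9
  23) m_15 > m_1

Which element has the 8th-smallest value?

m_15

The consecutive relations fix a unique order: m_14 < m_2 < m_12 < m_3 < m_1 < m_11 < m_10 < m_15 < m_9 < m_6 < m_8 < m_5.
The 8th smallest is m_15.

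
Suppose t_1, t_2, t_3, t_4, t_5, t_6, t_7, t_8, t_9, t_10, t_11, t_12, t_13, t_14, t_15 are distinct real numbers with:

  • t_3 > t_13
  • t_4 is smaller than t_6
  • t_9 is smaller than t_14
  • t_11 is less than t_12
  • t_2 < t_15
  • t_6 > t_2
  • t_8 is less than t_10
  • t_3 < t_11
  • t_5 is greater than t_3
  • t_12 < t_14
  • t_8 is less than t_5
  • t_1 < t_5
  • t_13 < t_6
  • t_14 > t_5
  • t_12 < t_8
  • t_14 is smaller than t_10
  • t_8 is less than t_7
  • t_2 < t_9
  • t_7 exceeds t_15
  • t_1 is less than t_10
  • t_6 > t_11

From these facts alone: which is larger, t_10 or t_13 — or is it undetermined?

t_13 < t_3 < t_11 < t_12 < t_8 < t_5 < t_14 < t_10, by transitivity through t_3, t_11, t_12, t_8, t_5, t_14.
So t_10 is larger.

t_10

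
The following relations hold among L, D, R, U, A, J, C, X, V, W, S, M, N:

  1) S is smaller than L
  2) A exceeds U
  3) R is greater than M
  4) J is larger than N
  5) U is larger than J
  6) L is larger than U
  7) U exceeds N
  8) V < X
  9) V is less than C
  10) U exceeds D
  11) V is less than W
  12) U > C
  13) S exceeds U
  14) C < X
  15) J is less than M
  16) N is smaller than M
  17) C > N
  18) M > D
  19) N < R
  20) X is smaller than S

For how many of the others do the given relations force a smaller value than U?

5

From U the given relations immediately reach N, J, C, D.
From those, V — 5 in total.
Nothing else is reachable below U; 5 in all.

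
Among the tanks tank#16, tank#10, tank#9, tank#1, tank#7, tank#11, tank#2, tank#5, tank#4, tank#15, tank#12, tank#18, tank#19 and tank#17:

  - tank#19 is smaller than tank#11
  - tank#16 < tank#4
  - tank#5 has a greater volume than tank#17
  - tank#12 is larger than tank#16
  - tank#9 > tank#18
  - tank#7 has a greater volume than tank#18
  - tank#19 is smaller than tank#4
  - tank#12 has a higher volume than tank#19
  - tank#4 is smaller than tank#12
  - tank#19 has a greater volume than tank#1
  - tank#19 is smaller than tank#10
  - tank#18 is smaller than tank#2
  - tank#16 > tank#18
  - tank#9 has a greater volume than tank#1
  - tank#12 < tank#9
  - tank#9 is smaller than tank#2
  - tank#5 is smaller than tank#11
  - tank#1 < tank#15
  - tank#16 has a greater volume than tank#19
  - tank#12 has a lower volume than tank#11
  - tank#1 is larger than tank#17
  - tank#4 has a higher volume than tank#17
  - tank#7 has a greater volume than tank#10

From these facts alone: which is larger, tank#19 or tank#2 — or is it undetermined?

The relevant relations are tank#19 < tank#16; tank#16 < tank#4; tank#4 < tank#12; tank#12 < tank#9; tank#9 < tank#2.
Chaining these gives tank#19 < tank#16 < tank#4 < tank#12 < tank#9 < tank#2.
So tank#2 is larger.

tank#2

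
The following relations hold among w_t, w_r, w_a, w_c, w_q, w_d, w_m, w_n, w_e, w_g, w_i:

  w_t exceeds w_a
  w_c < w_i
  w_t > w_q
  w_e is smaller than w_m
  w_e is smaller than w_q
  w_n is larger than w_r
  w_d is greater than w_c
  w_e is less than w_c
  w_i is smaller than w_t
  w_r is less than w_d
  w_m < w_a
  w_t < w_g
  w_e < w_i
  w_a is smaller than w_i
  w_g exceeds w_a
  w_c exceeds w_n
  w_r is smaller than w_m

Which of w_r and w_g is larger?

Following the relations from w_r: w_r < w_m < w_a < w_i < w_t < w_g.
So w_r < w_g; w_g is the larger of the two.

w_g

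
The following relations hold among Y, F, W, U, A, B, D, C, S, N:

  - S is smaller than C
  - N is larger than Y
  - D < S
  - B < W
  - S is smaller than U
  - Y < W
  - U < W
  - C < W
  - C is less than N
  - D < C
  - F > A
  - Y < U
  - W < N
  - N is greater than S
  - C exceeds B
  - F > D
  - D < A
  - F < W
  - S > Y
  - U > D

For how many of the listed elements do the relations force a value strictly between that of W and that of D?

The relations place D below W. An element lies strictly between them when it is forced above D and also forced below W.
Above D: {A, S, C, F, U, N}. Below W: {A, Y, S, B, C, F, U}.
Intersection: {A, S, C, F, U} — 5.

5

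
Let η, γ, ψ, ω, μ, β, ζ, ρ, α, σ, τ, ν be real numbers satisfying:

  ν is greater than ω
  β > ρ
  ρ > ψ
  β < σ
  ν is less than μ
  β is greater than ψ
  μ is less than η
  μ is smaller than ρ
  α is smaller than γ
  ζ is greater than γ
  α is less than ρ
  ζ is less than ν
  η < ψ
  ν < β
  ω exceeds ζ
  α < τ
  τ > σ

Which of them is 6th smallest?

Chaining the given pairs: α < γ < ζ < ω < ν < μ < η < ψ < ρ < β < σ < τ.
Counting 6 from the smallest end gives μ.

μ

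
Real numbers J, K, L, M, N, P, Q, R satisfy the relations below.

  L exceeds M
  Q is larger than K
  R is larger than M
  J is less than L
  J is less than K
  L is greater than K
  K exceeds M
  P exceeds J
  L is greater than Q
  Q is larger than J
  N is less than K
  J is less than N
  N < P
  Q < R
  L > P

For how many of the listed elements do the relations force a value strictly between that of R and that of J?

3

Chaining upward from J reaches: N, K, Q, P, L.
Chaining downward from R reaches: N, M, K, Q.
Strictly between J and R are those in both lists: N, K, Q — 3 elements.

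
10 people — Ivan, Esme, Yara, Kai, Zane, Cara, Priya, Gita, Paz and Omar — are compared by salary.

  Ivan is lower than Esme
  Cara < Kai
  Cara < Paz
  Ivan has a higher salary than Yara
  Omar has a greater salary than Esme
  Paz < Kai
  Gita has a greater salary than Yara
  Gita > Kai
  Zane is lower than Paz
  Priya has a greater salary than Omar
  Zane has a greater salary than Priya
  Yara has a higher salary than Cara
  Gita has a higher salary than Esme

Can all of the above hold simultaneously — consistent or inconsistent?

consistent

Every relation is compatible with Cara < Yara < Ivan < Esme < Omar < Priya < Zane < Paz < Kai < Gita; the set is consistent.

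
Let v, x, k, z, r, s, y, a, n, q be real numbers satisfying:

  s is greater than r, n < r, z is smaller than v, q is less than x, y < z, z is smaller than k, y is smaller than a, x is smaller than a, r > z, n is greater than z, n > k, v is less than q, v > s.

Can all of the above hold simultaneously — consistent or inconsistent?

Every relation is compatible with y < z < k < n < r < s < v < q < x < a; the set is consistent.

consistent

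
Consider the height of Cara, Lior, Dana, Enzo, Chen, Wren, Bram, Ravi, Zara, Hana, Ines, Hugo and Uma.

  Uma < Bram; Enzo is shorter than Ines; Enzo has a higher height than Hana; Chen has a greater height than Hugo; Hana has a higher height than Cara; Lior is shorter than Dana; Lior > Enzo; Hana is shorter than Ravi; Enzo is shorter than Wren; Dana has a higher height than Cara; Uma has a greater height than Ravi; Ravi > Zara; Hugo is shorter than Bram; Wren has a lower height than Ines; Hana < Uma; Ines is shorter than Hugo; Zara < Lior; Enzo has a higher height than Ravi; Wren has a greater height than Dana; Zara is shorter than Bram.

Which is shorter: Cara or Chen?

Cara < Hana and Hana < Ravi give Cara < Ravi.
With Ravi < Enzo: Cara < Hana < Ravi < Enzo.
With Enzo < Lior: Cara < Hana < Ravi < Enzo < Lior.
Then Lior < Dana extends the chain to Dana.
With Dana < Wren: Cara < Hana < Ravi < Enzo < Lior < Dana < Wren.
Then Wren < Ines extends the chain to Ines.
With Ines < Hugo: Cara < Hana < Ravi < Enzo < Lior < Dana < Wren < Ines < Hugo.
Then Hugo < Chen extends the chain to Chen.
So Cara < Chen; Cara is the shorter of the two.

Cara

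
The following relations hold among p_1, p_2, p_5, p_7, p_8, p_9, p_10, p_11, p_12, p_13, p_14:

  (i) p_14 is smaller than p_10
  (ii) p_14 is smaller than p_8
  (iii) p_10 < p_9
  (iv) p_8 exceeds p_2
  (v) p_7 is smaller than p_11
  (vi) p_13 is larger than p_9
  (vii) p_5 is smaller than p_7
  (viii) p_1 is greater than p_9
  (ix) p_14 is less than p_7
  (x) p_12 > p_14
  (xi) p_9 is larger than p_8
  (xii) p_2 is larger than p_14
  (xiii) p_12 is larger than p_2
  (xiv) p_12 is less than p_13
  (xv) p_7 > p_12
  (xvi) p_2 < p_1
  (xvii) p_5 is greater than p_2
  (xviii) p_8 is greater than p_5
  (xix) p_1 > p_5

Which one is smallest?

p_14

Chaining upward from p_14: directly above it, p_2, p_12, p_8, p_10, p_7; then p_5, p_9, p_13, p_1, p_11.
That covers every other element, and nothing is given below p_14, so p_14 is the smallest.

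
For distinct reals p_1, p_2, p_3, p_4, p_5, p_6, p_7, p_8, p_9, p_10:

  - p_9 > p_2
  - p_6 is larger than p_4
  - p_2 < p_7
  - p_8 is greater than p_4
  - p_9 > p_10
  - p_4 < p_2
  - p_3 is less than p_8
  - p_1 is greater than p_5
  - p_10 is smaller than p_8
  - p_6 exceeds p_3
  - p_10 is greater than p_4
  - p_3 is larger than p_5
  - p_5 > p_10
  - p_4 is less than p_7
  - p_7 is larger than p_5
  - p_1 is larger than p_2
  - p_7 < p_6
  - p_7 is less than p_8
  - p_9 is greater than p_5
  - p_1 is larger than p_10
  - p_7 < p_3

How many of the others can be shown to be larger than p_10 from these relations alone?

The elements the relations force above p_10 are p_5, p_9, p_1, p_7, p_3, p_6, p_8 — no chain reaches any other.
That is 7.

7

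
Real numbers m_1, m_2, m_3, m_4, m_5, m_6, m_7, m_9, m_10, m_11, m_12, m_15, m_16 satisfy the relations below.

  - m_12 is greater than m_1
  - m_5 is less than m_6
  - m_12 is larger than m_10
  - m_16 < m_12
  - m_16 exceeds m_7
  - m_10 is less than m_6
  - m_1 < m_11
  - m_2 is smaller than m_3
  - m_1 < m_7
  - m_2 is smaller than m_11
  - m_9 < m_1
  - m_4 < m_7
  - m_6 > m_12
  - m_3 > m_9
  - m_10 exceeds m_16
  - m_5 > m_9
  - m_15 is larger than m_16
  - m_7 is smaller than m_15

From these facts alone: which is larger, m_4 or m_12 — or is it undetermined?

m_12

The relevant relations are m_4 < m_7; m_7 < m_16; m_16 < m_10; m_10 < m_12.
Chaining these gives m_4 < m_7 < m_16 < m_10 < m_12.
So m_12 is larger.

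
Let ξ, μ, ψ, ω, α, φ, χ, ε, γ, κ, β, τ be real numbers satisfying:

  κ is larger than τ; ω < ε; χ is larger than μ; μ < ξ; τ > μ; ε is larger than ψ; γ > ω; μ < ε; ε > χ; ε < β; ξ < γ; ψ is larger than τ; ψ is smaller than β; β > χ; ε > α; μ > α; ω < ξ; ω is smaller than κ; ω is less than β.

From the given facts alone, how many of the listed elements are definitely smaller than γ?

4

From γ the given relations immediately reach ω, ξ.
From those, μ — 3 in total.
From those, α — 4 in total.
Nothing else is reachable below γ; 4 in all.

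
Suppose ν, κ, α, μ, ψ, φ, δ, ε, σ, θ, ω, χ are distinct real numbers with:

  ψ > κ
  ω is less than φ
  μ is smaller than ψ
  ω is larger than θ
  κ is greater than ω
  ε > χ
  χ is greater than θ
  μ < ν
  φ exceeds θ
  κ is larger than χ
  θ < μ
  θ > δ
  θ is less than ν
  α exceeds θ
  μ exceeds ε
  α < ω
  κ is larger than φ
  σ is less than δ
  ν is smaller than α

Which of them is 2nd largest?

The consecutive relations fix a unique order: σ < δ < θ < χ < ε < μ < ν < α < ω < φ < κ < ψ.
The 2nd largest is κ.

κ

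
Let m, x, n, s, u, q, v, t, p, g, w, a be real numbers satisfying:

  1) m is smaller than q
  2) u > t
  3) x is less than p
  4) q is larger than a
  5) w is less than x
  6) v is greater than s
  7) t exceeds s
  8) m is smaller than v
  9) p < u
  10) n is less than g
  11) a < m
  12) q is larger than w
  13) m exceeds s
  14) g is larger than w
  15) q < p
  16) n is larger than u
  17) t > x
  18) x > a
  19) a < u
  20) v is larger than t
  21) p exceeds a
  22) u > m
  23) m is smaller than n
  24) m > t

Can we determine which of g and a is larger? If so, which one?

a < x < t < m < q < p < u < n < g, by transitivity through x, t, m, q, p, u, n.
So g is larger.

g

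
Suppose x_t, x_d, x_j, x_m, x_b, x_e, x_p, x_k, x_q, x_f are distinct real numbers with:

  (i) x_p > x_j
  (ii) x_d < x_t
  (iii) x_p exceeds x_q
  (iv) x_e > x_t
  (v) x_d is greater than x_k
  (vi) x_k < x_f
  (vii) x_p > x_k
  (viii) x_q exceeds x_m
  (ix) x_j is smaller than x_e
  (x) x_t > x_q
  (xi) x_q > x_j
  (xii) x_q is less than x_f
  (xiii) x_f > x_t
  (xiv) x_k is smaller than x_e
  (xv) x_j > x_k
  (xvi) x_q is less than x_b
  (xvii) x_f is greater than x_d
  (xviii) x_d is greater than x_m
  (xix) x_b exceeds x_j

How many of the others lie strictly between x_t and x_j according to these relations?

The relations place x_j below x_t. An element lies strictly between them when it is forced above x_j and also forced below x_t.
Above x_j: {x_q, x_b, x_p, x_f, x_e}. Below x_t: {x_m, x_k, x_q, x_d}.
Intersection: {x_q} — 1.

1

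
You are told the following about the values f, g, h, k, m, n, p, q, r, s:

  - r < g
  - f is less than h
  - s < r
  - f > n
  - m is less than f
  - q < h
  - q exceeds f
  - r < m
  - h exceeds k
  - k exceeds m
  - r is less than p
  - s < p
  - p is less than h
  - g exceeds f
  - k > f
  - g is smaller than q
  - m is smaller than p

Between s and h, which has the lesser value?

Link the given pairs in sequence: s < r; r < m; m < f; f < g; g < q; q < h.
Chaining these gives s < r < m < f < g < q < h.
So s < h; s is the smaller of the two.

s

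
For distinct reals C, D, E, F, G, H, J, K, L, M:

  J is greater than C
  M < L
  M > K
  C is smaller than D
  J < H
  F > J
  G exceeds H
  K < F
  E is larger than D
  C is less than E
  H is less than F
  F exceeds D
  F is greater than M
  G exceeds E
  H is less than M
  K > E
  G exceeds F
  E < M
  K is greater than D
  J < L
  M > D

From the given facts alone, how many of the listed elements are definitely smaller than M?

The elements the relations force below M are C, J, D, H, E, K — no chain reaches any other.
That is 6.

6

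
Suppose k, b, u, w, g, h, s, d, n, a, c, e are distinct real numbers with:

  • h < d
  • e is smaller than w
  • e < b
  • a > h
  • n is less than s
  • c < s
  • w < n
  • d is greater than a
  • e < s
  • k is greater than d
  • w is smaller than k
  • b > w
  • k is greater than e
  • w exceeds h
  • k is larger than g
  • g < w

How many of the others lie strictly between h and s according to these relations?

Chaining upward from h reaches: w, a, n, d, b, k.
Chaining downward from s reaches: e, g, w, c, n.
Strictly between h and s are those in both lists: w, n — 2 elements.

2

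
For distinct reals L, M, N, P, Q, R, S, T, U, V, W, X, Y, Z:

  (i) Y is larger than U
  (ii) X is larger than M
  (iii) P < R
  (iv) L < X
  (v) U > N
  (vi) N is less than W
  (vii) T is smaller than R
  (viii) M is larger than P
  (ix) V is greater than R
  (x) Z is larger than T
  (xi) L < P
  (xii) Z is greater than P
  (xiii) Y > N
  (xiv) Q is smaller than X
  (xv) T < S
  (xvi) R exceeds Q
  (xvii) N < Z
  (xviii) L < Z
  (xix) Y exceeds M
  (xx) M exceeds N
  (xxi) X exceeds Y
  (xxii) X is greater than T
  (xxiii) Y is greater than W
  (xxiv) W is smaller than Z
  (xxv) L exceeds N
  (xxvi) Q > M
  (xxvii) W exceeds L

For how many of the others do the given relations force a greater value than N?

From N the given relations immediately reach U, L, M, W, Z, Y.
From those, P, Q, X — 9 in total.
From those, R — 10 in total.
From those, V — 11 in total.
Nothing else is reachable above N; 11 in all.

11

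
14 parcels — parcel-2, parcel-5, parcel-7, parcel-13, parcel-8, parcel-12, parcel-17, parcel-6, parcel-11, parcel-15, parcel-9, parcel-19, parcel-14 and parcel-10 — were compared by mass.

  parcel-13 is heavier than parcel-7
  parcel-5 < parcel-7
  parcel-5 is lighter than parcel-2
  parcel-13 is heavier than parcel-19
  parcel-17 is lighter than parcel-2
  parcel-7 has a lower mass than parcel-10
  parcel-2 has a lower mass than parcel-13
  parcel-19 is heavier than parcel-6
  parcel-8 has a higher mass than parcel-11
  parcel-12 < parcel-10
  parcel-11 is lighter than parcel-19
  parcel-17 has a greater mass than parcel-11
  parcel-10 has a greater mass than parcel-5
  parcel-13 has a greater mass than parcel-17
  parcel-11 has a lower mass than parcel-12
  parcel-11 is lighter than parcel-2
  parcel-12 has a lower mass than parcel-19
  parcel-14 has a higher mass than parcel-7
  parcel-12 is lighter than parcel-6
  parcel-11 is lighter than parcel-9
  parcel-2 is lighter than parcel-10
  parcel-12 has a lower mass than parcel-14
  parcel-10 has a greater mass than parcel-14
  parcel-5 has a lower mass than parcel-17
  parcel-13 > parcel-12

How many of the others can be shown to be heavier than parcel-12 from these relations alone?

From parcel-12 the given relations immediately reach parcel-14, parcel-6, parcel-19, parcel-10, parcel-13.
Nothing else is reachable above parcel-12; 5 in all.

5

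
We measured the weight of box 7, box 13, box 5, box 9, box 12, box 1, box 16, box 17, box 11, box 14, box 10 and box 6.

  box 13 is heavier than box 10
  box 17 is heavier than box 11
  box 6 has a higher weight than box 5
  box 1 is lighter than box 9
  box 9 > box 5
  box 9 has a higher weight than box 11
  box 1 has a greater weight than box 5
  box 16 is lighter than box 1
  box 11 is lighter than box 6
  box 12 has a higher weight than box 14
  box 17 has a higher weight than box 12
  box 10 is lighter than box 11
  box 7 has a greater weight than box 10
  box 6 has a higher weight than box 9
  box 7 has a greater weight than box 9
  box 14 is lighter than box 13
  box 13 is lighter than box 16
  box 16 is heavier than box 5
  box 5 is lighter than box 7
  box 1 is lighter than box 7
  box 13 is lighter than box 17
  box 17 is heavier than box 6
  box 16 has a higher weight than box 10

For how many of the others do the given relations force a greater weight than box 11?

4

From box 11 the given relations immediately reach box 9, box 6, box 17.
From those, box 7 — 4 in total.
No other element is forced above box 11 by the given relations, so the count is 4.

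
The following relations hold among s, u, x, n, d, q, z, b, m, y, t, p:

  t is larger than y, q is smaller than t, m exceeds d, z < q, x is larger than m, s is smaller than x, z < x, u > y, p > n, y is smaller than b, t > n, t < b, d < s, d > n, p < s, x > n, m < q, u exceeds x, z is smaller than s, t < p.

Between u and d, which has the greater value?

u

d < m < q < t < p < s < x < u, by transitivity through m, q, t, p, s, x.
So d < u; u is the larger of the two.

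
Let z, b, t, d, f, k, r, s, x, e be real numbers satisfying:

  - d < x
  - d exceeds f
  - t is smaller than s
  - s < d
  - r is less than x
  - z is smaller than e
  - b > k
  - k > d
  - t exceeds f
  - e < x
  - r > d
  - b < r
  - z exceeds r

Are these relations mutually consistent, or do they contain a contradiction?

consistent

The single ordering f < t < s < d < k < b < r < z < e < x satisfies every listed relation, so no contradiction arises.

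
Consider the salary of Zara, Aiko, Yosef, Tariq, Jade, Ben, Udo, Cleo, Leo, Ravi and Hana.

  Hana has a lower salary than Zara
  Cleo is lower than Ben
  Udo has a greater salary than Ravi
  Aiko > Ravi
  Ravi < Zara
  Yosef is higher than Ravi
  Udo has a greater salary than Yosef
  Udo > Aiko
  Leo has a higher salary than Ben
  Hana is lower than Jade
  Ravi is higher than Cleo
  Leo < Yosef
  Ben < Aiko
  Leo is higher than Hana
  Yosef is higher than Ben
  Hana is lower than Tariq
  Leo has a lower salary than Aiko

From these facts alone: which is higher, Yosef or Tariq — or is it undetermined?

undetermined

Following every chain through Yosef: above Yosef we get Udo; below Yosef we get Hana, Cleo, Ben, Leo, Ravi.
Tariq is not reached, and no chain runs the other way from Tariq to Yosef.
So the given relations leave the order of Yosef and Tariq undetermined.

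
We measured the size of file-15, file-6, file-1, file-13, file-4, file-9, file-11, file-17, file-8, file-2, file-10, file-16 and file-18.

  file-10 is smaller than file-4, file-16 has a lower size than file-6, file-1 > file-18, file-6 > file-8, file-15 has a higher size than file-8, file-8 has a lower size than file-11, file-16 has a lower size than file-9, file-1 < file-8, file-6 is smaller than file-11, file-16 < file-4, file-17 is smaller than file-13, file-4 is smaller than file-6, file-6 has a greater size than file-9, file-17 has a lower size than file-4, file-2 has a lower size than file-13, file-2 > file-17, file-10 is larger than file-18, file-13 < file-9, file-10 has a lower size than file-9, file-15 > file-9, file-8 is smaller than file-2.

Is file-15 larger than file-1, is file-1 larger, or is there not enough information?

The relevant relations are file-1 < file-8; file-8 < file-2; file-2 < file-13; file-13 < file-9; file-9 < file-15.
Together: file-1 < file-8 < file-2 < file-13 < file-9 < file-15.
So file-15 is larger.

file-15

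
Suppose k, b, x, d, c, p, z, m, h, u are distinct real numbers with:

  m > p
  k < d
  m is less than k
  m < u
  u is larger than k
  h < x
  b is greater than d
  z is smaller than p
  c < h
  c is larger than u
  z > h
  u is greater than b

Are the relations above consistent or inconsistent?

inconsistent

Chaining the given relations yields z < p < m < k < d < b < u < c < h, so z < h. But one relation states h < z. These cannot both hold.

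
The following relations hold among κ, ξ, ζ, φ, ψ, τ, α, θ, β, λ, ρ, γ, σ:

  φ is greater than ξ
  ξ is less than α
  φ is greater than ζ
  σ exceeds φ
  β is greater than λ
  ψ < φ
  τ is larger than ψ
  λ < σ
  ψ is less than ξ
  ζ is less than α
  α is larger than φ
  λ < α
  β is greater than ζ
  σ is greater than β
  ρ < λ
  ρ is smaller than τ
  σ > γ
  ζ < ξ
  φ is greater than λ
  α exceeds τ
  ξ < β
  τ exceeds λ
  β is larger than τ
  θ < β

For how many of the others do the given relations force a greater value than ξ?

4

The elements the relations force above ξ are β, φ, σ, α — no chain reaches any other.
That is 4.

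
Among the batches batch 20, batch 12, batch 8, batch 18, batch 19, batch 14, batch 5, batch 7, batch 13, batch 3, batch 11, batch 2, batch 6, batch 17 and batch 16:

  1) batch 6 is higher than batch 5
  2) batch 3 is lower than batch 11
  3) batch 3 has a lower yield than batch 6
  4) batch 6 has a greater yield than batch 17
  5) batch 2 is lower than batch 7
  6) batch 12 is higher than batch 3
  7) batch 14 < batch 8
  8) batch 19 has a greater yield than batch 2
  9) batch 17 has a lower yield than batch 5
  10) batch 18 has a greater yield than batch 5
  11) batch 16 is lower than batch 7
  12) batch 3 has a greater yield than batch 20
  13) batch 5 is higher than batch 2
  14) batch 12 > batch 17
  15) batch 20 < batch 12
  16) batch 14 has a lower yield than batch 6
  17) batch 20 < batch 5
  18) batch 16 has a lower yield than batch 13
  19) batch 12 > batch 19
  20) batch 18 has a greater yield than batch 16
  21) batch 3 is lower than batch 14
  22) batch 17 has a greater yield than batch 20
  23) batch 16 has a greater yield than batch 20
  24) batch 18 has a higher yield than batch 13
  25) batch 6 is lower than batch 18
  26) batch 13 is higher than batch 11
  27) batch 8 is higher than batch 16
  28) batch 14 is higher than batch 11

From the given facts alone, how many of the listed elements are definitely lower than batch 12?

5

From batch 12 the given relations immediately reach batch 20, batch 17, batch 19, batch 3.
From those, batch 2 — 5 in total.
No other element is forced below batch 12 by the given relations, so the count is 5.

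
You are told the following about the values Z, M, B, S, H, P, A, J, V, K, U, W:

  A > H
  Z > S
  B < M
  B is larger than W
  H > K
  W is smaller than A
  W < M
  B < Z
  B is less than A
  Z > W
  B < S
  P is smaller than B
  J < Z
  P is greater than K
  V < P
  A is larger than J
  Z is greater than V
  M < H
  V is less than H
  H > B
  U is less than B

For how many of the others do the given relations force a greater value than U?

6

Directly above U: B.
One step further: S, M, H, A, Z (6 so far).
No other element is forced above U by the given relations, so the count is 6.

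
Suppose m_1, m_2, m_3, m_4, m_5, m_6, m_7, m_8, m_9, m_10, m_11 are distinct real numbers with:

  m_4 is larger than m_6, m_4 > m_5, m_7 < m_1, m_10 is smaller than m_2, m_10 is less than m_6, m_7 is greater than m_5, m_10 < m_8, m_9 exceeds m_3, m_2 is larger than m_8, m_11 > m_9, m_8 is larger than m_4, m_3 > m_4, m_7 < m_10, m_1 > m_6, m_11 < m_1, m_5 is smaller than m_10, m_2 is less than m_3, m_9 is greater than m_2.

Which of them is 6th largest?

m_8

The consecutive relations fix a unique order: m_5 < m_7 < m_10 < m_6 < m_4 < m_8 < m_2 < m_3 < m_9 < m_11 < m_1.
Counting 6 from the largest end gives m_8.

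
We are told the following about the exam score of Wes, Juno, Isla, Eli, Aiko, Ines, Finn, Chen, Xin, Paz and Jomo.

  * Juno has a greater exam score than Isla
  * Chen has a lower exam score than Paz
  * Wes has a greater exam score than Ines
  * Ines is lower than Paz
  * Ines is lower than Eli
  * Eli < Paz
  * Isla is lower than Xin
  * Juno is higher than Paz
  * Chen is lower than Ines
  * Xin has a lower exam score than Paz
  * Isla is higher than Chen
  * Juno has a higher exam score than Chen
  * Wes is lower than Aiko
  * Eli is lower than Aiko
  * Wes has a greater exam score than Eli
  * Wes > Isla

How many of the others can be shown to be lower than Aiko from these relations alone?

From Aiko the given relations immediately reach Eli, Wes.
From those, Isla, Ines — 4 in total.
From those, Chen — 5 in total.
No other element is forced below Aiko by the given relations, so the count is 5.

5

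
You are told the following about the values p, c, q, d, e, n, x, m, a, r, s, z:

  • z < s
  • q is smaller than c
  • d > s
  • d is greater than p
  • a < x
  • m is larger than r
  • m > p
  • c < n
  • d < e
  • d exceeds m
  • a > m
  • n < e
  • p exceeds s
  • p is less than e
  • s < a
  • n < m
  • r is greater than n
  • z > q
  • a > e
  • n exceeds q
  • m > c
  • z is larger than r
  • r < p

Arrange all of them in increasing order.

q < c < n < r < z < s < p < m < d < e < a < x

The consecutive links are each given: q < c; c < n; n < r; r < z; z < s; s < p; p < m; m < d; d < e; e < a; a < x.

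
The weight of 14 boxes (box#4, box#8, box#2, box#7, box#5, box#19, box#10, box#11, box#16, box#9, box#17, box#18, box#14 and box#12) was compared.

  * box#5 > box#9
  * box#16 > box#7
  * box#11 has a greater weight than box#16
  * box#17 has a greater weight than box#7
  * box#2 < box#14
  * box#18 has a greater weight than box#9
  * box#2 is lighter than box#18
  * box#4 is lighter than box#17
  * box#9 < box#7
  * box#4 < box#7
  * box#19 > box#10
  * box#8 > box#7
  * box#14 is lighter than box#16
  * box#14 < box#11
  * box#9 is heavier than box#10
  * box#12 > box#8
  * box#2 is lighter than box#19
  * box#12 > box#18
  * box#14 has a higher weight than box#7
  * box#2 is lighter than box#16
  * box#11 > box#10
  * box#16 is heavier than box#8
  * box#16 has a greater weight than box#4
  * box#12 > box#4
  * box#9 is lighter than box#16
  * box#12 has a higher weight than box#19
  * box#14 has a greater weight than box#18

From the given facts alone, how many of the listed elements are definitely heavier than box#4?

7

The elements the relations force above box#4 are box#7, box#8, box#14, box#12, box#17, box#16, box#11 — no chain reaches any other.
That is 7.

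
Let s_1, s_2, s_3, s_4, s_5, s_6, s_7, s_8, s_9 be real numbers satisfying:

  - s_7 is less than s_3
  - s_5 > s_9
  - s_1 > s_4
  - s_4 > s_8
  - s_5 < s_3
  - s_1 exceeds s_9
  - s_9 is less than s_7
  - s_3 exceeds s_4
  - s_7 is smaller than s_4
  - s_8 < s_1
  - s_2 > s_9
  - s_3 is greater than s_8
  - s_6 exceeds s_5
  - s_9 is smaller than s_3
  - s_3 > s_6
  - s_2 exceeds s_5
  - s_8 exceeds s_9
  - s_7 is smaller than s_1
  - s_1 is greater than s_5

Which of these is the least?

Chaining upward from s_9: directly above it, s_7, s_5, s_8, s_1, s_3, s_2; then s_6, s_4.
That covers every other element, and nothing is given below s_9, so s_9 is the least.

s_9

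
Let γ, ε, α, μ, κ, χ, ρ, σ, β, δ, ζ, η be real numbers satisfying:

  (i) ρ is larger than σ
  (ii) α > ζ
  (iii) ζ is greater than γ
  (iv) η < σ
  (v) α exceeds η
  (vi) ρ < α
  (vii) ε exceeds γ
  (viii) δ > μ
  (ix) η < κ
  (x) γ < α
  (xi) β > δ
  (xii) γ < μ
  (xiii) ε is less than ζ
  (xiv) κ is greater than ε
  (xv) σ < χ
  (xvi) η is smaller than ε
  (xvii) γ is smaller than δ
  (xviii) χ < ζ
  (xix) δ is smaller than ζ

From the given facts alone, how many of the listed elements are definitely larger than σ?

4

From σ the given relations immediately reach χ, ρ.
From those, ζ, α — 4 in total.
Nothing else is reachable above σ; 4 in all.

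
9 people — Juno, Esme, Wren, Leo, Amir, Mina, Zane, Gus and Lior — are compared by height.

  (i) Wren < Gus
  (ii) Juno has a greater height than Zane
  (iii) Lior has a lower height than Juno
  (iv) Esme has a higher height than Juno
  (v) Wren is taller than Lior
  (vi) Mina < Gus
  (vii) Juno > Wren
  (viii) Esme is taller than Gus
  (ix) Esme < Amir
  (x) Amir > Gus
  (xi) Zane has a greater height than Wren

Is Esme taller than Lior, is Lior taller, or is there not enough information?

Lior < Wren < Zane < Juno < Esme, by transitivity through Wren, Zane, Juno.
So Esme is taller.

Esme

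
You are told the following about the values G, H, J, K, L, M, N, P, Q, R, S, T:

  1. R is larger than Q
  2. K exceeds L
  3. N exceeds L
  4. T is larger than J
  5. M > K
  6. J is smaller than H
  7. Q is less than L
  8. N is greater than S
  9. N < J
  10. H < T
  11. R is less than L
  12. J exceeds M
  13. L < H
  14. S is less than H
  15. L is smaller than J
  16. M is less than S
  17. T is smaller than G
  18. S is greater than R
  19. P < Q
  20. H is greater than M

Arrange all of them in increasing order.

Nothing is placed below P, so it is least; from there P < Q; Q < R; R < L; L < K; K < M; M < S; S < N; N < J; J < H; H < T; T < G, each given directly.

P < Q < R < L < K < M < S < N < J < H < T < G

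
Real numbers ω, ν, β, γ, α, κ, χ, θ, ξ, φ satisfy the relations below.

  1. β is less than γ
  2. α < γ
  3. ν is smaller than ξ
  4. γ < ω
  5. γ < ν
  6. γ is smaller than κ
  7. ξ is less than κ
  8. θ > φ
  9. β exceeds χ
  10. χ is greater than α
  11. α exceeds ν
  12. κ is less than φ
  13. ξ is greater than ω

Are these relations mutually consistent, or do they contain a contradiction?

inconsistent

Chaining the given relations yields ν < α < χ < β < γ, so ν < γ. But one relation states γ < ν. These cannot both hold.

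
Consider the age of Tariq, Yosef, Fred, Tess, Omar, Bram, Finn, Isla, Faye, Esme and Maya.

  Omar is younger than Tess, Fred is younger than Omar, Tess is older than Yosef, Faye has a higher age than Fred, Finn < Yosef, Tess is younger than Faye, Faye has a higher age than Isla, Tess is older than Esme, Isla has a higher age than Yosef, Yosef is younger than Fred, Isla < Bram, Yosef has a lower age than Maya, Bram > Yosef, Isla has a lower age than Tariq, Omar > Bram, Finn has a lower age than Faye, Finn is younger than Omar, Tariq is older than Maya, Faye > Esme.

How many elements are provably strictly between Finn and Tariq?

The relations place Finn below Tariq. An element lies strictly between them when it is forced above Finn and also forced below Tariq.
Above Finn: {Yosef, Fred, Isla, Bram, Maya, Omar, Tess, Faye}. Below Tariq: {Yosef, Isla, Maya}.
Intersection: {Yosef, Isla, Maya} — 3.

3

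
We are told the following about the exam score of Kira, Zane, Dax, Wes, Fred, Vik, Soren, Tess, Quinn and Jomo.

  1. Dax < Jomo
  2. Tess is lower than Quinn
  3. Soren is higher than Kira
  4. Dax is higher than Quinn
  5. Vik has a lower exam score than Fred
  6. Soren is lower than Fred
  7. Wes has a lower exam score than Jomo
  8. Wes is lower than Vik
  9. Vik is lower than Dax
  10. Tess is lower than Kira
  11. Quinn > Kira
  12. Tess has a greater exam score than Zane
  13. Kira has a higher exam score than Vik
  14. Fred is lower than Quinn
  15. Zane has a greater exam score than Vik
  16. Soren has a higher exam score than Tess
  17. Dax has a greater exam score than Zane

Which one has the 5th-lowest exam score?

Kira

Piecing the relations together gives one ordering: Wes < Vik < Zane < Tess < Kira < Soren < Fred < Quinn < Dax < Jomo.
Counting 5 from the smallest end gives Kira.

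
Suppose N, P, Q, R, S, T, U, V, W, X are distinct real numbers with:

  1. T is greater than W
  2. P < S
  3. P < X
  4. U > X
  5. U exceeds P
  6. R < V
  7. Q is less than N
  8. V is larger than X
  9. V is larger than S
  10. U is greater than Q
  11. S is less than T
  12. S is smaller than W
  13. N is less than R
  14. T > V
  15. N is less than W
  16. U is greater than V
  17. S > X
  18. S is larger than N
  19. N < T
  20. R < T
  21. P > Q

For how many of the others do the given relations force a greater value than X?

5

The elements the relations force above X are S, W, V, U, T — no chain reaches any other.
That is 5.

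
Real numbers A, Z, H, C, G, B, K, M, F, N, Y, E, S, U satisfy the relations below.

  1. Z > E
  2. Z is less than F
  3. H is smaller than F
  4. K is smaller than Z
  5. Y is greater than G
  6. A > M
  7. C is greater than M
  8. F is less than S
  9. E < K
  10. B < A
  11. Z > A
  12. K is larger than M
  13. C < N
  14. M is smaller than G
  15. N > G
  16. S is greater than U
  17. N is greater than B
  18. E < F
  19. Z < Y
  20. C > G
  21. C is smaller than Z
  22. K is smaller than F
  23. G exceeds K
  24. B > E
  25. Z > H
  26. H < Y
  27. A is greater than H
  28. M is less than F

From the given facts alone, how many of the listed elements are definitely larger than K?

7

Directly above K: G, Z, F.
One step further: C, N, Y, S (7 so far).
Nothing else is reachable above K; 7 in all.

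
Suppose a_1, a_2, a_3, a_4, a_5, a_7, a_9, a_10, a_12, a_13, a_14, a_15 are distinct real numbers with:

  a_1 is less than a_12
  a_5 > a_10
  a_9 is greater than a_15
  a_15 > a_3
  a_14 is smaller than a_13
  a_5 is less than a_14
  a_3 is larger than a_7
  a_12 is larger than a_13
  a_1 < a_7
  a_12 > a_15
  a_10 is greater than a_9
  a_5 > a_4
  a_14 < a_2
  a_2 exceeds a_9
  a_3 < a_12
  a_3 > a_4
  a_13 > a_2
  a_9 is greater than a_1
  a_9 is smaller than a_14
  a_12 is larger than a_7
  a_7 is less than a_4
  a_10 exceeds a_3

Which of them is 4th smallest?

The consecutive relations fix a unique order: a_1 < a_7 < a_4 < a_3 < a_15 < a_9 < a_10 < a_5 < a_14 < a_2 < a_13 < a_12.
Counting 4 from the smallest end gives a_3.

a_3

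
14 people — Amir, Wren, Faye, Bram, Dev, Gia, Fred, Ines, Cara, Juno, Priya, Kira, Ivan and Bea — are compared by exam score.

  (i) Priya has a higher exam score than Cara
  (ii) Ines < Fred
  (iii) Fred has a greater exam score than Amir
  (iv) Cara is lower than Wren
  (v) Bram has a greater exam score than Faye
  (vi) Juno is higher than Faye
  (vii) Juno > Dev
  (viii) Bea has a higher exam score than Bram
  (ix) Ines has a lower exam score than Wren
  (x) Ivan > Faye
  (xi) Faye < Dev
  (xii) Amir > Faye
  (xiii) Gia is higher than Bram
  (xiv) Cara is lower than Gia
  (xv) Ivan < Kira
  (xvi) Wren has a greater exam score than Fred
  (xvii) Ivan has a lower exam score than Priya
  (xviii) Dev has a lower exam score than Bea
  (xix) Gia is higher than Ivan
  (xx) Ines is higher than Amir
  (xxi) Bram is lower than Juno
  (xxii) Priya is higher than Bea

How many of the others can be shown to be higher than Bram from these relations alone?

From Bram the given relations immediately reach Bea, Gia, Juno.
From those, Priya — 4 in total.
No other element is forced above Bram by the given relations, so the count is 4.

4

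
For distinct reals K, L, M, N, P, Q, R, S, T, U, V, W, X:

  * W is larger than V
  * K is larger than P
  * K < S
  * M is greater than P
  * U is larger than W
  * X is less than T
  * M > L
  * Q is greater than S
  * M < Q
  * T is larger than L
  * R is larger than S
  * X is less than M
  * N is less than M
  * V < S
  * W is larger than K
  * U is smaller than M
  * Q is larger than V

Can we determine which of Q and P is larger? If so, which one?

P < K and K < W give P < W.
With W < U: P < K < W < U.
With U < M: P < K < W < U < M.
With M < Q: P < K < W < U < M < Q.
So Q is larger.

Q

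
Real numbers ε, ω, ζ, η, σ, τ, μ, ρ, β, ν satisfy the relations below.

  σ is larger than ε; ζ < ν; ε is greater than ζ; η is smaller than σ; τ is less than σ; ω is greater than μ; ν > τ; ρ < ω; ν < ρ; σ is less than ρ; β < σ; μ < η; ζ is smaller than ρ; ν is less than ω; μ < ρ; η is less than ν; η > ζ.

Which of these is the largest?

ω

Chaining downward from ω: directly below it, μ, ν, ρ; then ζ, η, τ, σ; then β, ε.
That covers every other element, and nothing is given above ω, so ω is the largest.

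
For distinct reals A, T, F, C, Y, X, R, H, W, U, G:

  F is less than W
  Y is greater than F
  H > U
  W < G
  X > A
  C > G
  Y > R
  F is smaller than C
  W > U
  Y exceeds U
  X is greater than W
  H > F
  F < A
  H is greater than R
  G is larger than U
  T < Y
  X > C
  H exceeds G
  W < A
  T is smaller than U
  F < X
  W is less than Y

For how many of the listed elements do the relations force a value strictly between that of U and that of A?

Chaining upward from U reaches: W, G, C, X, Y, H.
Chaining downward from A reaches: T, F, W.
Strictly between U and A are those in both lists: W — 1 element.

1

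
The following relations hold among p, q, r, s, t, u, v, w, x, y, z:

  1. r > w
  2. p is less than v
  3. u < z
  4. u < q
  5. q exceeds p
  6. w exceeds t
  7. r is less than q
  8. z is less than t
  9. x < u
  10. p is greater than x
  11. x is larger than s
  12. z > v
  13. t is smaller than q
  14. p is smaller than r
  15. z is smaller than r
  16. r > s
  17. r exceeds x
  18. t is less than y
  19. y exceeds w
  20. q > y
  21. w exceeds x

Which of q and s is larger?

q

Following the relations from s: s < x < p < v < z < t < w < y < q.
So s < q; q is the larger of the two.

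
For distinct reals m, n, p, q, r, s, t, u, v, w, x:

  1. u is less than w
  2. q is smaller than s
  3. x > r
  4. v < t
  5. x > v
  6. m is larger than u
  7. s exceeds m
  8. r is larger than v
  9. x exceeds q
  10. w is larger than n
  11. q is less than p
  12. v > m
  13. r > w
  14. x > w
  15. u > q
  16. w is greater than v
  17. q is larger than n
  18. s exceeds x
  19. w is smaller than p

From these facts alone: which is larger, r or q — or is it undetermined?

r

Link the given pairs in sequence: q < u; u < m; m < v; v < w; w < r.
Chaining these gives q < u < m < v < w < r.
So r is larger.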